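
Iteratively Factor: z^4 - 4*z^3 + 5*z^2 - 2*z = (z - 1)*(z^3 - 3*z^2 + 2*z) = (z - 1)^2*(z^2 - 2*z) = z*(z - 1)^2*(z - 2)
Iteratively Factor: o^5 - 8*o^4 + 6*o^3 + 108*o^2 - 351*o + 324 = (o - 3)*(o^4 - 5*o^3 - 9*o^2 + 81*o - 108) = (o - 3)^2*(o^3 - 2*o^2 - 15*o + 36) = (o - 3)^3*(o^2 + o - 12) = (o - 3)^3*(o + 4)*(o - 3)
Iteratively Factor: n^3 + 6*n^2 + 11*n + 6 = (n + 1)*(n^2 + 5*n + 6) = (n + 1)*(n + 3)*(n + 2)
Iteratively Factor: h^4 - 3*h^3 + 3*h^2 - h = (h - 1)*(h^3 - 2*h^2 + h) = (h - 1)^2*(h^2 - h) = (h - 1)^3*(h)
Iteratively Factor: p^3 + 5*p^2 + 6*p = (p + 2)*(p^2 + 3*p) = p*(p + 2)*(p + 3)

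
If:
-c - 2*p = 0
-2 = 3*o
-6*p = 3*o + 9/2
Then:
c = 5/6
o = -2/3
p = -5/12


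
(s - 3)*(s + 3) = s^2 - 9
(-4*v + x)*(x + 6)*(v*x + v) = -4*v^2*x^2 - 28*v^2*x - 24*v^2 + v*x^3 + 7*v*x^2 + 6*v*x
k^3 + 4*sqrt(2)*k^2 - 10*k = k*(k - sqrt(2))*(k + 5*sqrt(2))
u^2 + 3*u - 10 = (u - 2)*(u + 5)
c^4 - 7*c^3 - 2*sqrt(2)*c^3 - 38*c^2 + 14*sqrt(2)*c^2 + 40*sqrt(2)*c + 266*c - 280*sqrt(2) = (c - 7)*(c - 5*sqrt(2))*(c - sqrt(2))*(c + 4*sqrt(2))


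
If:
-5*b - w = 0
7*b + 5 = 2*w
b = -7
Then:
No Solution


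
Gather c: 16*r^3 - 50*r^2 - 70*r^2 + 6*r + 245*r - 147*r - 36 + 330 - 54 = 16*r^3 - 120*r^2 + 104*r + 240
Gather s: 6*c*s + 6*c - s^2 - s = 6*c - s^2 + s*(6*c - 1)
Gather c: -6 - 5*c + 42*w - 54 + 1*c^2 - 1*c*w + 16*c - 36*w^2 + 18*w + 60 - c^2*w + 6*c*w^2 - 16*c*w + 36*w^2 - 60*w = c^2*(1 - w) + c*(6*w^2 - 17*w + 11)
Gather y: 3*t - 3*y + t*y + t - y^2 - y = 4*t - y^2 + y*(t - 4)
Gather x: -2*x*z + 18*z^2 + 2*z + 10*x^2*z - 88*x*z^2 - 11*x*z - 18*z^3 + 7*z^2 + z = 10*x^2*z + x*(-88*z^2 - 13*z) - 18*z^3 + 25*z^2 + 3*z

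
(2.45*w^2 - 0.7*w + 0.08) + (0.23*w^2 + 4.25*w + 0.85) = 2.68*w^2 + 3.55*w + 0.93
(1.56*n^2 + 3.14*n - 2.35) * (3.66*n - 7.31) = 5.7096*n^3 + 0.0888000000000027*n^2 - 31.5544*n + 17.1785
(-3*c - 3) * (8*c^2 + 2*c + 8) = -24*c^3 - 30*c^2 - 30*c - 24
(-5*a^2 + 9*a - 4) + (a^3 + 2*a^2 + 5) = a^3 - 3*a^2 + 9*a + 1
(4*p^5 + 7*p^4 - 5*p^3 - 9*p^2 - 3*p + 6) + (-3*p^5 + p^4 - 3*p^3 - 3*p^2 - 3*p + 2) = p^5 + 8*p^4 - 8*p^3 - 12*p^2 - 6*p + 8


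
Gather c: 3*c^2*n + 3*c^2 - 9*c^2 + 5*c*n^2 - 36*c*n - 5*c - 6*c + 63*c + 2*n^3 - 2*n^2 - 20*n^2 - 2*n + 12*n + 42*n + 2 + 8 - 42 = c^2*(3*n - 6) + c*(5*n^2 - 36*n + 52) + 2*n^3 - 22*n^2 + 52*n - 32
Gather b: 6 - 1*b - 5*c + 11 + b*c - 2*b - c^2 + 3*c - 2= b*(c - 3) - c^2 - 2*c + 15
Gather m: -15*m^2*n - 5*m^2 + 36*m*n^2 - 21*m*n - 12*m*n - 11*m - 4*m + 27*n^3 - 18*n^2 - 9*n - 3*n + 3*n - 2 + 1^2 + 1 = m^2*(-15*n - 5) + m*(36*n^2 - 33*n - 15) + 27*n^3 - 18*n^2 - 9*n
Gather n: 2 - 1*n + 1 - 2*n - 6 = -3*n - 3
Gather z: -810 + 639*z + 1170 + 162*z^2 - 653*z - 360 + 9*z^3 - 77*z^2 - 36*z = 9*z^3 + 85*z^2 - 50*z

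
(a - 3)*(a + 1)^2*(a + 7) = a^4 + 6*a^3 - 12*a^2 - 38*a - 21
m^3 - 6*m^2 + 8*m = m*(m - 4)*(m - 2)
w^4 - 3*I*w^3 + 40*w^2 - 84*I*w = w*(w - 7*I)*(w - 2*I)*(w + 6*I)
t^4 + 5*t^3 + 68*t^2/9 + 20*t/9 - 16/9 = (t - 1/3)*(t + 4/3)*(t + 2)^2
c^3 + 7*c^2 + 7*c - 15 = (c - 1)*(c + 3)*(c + 5)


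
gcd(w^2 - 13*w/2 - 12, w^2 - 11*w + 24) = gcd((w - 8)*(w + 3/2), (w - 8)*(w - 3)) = w - 8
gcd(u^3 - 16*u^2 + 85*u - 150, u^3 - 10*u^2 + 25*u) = u^2 - 10*u + 25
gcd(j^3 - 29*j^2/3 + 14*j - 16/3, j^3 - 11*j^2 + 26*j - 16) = j^2 - 9*j + 8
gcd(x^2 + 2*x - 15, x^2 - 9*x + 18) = x - 3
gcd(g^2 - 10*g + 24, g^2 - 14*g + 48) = g - 6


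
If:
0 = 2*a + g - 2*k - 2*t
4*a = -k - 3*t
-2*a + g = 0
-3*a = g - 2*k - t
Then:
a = 0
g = 0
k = 0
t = 0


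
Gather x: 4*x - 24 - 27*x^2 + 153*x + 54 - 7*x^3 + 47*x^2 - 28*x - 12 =-7*x^3 + 20*x^2 + 129*x + 18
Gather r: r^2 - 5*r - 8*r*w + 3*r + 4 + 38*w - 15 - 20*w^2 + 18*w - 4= r^2 + r*(-8*w - 2) - 20*w^2 + 56*w - 15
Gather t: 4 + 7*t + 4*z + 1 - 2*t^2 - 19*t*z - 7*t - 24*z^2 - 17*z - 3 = -2*t^2 - 19*t*z - 24*z^2 - 13*z + 2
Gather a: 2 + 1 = 3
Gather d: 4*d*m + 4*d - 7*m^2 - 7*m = d*(4*m + 4) - 7*m^2 - 7*m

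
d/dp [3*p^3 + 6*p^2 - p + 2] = 9*p^2 + 12*p - 1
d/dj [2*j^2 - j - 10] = 4*j - 1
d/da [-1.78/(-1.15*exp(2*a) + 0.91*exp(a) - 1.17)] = (1.6198 - 4.094*exp(a))*exp(a)/(1.15*exp(2*a) - 0.91*exp(a) + 1.17)^2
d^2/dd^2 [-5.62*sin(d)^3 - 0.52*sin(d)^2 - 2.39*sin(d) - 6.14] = 6.605*sin(d) - 12.645*sin(3*d) - 1.04*cos(2*d)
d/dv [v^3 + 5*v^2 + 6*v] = 3*v^2 + 10*v + 6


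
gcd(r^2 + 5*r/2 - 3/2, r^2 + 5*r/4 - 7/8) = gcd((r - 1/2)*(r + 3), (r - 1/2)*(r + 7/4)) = r - 1/2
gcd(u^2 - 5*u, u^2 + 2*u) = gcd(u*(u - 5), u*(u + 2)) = u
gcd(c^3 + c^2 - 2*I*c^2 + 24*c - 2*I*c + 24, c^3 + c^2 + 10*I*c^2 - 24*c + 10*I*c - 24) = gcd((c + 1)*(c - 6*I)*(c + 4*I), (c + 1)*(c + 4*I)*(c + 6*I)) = c^2 + c*(1 + 4*I) + 4*I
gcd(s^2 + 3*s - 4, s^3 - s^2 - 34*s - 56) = s + 4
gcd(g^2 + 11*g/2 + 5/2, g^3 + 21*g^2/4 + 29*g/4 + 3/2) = 1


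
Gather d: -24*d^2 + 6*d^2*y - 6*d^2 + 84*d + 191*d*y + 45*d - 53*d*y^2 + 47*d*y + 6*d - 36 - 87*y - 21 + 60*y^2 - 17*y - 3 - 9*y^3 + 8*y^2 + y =d^2*(6*y - 30) + d*(-53*y^2 + 238*y + 135) - 9*y^3 + 68*y^2 - 103*y - 60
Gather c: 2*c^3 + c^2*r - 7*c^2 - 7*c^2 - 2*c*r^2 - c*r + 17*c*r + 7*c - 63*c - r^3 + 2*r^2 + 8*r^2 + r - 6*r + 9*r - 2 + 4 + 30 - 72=2*c^3 + c^2*(r - 14) + c*(-2*r^2 + 16*r - 56) - r^3 + 10*r^2 + 4*r - 40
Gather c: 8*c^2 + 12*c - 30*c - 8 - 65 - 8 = 8*c^2 - 18*c - 81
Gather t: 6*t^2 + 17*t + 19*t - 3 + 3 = 6*t^2 + 36*t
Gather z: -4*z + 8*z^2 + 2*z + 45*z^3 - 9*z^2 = 45*z^3 - z^2 - 2*z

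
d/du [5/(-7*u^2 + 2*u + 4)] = 10*(7*u - 1)/(-7*u^2 + 2*u + 4)^2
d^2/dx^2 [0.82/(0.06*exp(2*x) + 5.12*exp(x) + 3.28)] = (0.82*(0.12*exp(x) + 5.12)*(0.24*exp(x) + 10.24)*exp(x) - (0.1968*exp(x) + 4.1984)*(0.06*exp(2*x) + 5.12*exp(x) + 3.28))*exp(x)/(0.06*exp(2*x) + 5.12*exp(x) + 3.28)^3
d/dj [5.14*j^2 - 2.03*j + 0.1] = 10.28*j - 2.03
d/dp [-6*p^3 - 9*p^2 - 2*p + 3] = -18*p^2 - 18*p - 2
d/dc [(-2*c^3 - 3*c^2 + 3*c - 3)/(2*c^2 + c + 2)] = (-4*c^4 - 4*c^3 - 21*c^2 + 9)/(4*c^4 + 4*c^3 + 9*c^2 + 4*c + 4)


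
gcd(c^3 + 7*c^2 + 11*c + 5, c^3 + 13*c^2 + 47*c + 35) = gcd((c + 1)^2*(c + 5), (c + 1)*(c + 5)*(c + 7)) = c^2 + 6*c + 5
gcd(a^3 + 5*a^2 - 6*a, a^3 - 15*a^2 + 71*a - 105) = 1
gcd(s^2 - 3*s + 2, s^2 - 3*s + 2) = s^2 - 3*s + 2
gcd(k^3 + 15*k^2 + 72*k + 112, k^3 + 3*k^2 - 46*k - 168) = k + 4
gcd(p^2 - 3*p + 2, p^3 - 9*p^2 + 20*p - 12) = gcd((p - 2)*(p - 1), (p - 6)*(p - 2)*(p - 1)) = p^2 - 3*p + 2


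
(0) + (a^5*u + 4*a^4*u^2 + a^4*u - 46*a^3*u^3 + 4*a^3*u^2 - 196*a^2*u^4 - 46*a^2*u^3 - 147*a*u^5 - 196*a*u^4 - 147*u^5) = a^5*u + 4*a^4*u^2 + a^4*u - 46*a^3*u^3 + 4*a^3*u^2 - 196*a^2*u^4 - 46*a^2*u^3 - 147*a*u^5 - 196*a*u^4 - 147*u^5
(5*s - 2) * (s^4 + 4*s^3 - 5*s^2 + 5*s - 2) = 5*s^5 + 18*s^4 - 33*s^3 + 35*s^2 - 20*s + 4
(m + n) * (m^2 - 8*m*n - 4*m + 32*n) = m^3 - 7*m^2*n - 4*m^2 - 8*m*n^2 + 28*m*n + 32*n^2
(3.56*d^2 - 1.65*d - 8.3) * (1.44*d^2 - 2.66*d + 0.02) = 5.1264*d^4 - 11.8456*d^3 - 7.4918*d^2 + 22.045*d - 0.166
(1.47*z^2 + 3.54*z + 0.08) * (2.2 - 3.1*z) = -4.557*z^3 - 7.74*z^2 + 7.54*z + 0.176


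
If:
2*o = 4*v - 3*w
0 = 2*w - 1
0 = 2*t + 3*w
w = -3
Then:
No Solution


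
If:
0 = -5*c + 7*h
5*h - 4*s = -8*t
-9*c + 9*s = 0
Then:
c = 56*t/3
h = 40*t/3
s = 56*t/3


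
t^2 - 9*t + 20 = (t - 5)*(t - 4)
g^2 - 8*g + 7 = (g - 7)*(g - 1)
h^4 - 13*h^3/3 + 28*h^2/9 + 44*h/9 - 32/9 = (h - 8/3)*(h - 2)*(h - 2/3)*(h + 1)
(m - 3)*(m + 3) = m^2 - 9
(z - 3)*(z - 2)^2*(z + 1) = z^4 - 6*z^3 + 9*z^2 + 4*z - 12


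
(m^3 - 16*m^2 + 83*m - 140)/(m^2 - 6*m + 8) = (m^2 - 12*m + 35)/(m - 2)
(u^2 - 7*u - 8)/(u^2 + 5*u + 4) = (u - 8)/(u + 4)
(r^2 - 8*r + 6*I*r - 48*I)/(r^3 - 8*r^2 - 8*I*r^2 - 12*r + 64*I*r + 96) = (r + 6*I)/(r^2 - 8*I*r - 12)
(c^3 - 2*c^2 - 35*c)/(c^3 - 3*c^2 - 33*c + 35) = c/(c - 1)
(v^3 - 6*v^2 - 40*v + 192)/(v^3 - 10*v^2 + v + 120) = (v^2 + 2*v - 24)/(v^2 - 2*v - 15)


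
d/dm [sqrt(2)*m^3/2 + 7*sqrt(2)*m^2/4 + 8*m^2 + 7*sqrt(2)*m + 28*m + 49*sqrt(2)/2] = 3*sqrt(2)*m^2/2 + 7*sqrt(2)*m/2 + 16*m + 7*sqrt(2) + 28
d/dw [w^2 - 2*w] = 2*w - 2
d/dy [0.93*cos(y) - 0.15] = -0.93*sin(y)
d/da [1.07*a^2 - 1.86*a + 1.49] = 2.14*a - 1.86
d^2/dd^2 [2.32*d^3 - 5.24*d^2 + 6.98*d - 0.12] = 13.92*d - 10.48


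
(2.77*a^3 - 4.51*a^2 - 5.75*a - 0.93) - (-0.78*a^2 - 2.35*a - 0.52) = 2.77*a^3 - 3.73*a^2 - 3.4*a - 0.41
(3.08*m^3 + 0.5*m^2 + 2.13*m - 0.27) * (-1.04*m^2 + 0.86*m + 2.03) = -3.2032*m^5 + 2.1288*m^4 + 4.4672*m^3 + 3.1276*m^2 + 4.0917*m - 0.5481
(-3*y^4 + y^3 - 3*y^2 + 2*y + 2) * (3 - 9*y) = 27*y^5 - 18*y^4 + 30*y^3 - 27*y^2 - 12*y + 6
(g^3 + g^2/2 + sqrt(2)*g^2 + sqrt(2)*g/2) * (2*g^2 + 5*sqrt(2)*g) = 2*g^5 + g^4 + 7*sqrt(2)*g^4 + 7*sqrt(2)*g^3/2 + 10*g^3 + 5*g^2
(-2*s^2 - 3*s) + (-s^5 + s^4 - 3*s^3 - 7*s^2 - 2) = -s^5 + s^4 - 3*s^3 - 9*s^2 - 3*s - 2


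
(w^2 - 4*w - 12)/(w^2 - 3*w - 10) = (w - 6)/(w - 5)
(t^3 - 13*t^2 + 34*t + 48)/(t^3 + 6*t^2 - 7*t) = (t^3 - 13*t^2 + 34*t + 48)/(t*(t^2 + 6*t - 7))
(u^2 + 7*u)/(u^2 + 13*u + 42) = u/(u + 6)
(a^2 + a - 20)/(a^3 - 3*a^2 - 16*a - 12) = (-a^2 - a + 20)/(-a^3 + 3*a^2 + 16*a + 12)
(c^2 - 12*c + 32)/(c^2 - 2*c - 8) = (c - 8)/(c + 2)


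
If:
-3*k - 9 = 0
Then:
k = -3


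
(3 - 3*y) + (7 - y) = 10 - 4*y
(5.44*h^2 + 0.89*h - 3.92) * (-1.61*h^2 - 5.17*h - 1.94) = -8.7584*h^4 - 29.5577*h^3 - 8.8437*h^2 + 18.5398*h + 7.6048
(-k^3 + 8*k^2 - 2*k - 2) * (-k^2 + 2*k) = k^5 - 10*k^4 + 18*k^3 - 2*k^2 - 4*k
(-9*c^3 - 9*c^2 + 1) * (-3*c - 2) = 27*c^4 + 45*c^3 + 18*c^2 - 3*c - 2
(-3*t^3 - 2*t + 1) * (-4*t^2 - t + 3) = 12*t^5 + 3*t^4 - t^3 - 2*t^2 - 7*t + 3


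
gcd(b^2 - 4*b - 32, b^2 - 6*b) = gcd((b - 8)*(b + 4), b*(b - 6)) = 1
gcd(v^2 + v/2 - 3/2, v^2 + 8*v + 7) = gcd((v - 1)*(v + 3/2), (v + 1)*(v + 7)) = 1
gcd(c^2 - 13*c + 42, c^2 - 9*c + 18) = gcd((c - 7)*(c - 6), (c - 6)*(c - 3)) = c - 6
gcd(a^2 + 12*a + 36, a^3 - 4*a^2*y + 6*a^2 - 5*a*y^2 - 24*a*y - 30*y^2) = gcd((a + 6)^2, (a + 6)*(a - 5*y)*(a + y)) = a + 6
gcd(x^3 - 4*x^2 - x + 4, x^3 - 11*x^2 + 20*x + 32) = x^2 - 3*x - 4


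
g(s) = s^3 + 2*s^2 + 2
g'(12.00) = 480.00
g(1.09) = 5.67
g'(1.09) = 7.92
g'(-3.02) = 15.28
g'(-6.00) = 84.00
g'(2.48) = 28.37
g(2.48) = 29.55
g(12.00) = 2018.00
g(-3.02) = -7.30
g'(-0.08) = -0.30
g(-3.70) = -21.27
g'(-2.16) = 5.36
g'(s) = 3*s^2 + 4*s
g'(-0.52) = -1.27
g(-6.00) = -142.00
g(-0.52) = 2.40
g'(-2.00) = 4.00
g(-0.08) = 2.01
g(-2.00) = 2.00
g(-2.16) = 1.25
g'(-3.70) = 26.27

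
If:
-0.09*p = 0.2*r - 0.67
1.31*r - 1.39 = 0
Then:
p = 5.09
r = 1.06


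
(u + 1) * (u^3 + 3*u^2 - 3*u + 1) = u^4 + 4*u^3 - 2*u + 1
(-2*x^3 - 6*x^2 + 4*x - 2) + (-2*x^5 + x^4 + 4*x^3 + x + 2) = -2*x^5 + x^4 + 2*x^3 - 6*x^2 + 5*x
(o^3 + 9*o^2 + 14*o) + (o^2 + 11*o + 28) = o^3 + 10*o^2 + 25*o + 28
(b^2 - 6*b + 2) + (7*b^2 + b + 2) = 8*b^2 - 5*b + 4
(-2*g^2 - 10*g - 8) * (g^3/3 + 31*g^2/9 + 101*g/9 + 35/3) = -2*g^5/3 - 92*g^4/9 - 536*g^3/9 - 1468*g^2/9 - 1858*g/9 - 280/3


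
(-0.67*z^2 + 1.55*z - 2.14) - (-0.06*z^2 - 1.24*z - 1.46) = -0.61*z^2 + 2.79*z - 0.68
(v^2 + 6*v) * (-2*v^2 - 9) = -2*v^4 - 12*v^3 - 9*v^2 - 54*v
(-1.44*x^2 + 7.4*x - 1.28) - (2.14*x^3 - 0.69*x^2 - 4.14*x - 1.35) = -2.14*x^3 - 0.75*x^2 + 11.54*x + 0.0700000000000001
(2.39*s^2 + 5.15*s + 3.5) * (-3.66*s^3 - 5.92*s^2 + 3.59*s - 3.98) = -8.7474*s^5 - 32.9978*s^4 - 34.7179*s^3 - 11.7437*s^2 - 7.932*s - 13.93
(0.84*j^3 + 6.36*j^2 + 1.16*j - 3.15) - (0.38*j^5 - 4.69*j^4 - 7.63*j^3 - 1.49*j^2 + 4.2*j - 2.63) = -0.38*j^5 + 4.69*j^4 + 8.47*j^3 + 7.85*j^2 - 3.04*j - 0.52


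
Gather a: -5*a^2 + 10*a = -5*a^2 + 10*a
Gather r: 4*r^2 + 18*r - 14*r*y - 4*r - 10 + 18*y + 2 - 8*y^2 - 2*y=4*r^2 + r*(14 - 14*y) - 8*y^2 + 16*y - 8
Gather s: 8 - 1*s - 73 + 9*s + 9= 8*s - 56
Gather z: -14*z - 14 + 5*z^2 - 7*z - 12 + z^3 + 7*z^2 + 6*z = z^3 + 12*z^2 - 15*z - 26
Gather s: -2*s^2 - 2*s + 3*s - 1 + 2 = -2*s^2 + s + 1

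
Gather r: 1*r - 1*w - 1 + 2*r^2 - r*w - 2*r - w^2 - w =2*r^2 + r*(-w - 1) - w^2 - 2*w - 1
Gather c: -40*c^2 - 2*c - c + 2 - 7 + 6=-40*c^2 - 3*c + 1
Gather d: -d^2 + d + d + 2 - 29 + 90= -d^2 + 2*d + 63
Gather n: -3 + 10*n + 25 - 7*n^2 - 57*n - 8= -7*n^2 - 47*n + 14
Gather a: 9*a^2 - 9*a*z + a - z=9*a^2 + a*(1 - 9*z) - z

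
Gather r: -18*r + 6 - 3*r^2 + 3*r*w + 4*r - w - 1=-3*r^2 + r*(3*w - 14) - w + 5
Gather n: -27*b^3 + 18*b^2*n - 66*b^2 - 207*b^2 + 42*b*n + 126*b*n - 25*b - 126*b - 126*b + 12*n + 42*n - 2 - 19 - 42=-27*b^3 - 273*b^2 - 277*b + n*(18*b^2 + 168*b + 54) - 63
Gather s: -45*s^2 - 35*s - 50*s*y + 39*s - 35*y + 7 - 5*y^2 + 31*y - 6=-45*s^2 + s*(4 - 50*y) - 5*y^2 - 4*y + 1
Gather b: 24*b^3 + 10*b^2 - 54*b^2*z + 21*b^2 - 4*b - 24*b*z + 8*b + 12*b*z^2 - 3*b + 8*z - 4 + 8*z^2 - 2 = 24*b^3 + b^2*(31 - 54*z) + b*(12*z^2 - 24*z + 1) + 8*z^2 + 8*z - 6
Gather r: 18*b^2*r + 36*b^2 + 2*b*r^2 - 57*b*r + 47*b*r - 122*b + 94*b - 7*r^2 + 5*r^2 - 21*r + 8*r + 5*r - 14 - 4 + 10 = 36*b^2 - 28*b + r^2*(2*b - 2) + r*(18*b^2 - 10*b - 8) - 8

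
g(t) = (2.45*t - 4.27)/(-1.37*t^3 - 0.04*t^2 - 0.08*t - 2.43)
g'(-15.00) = -0.00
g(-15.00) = -0.01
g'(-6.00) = -0.02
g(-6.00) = -0.06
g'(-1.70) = -4.77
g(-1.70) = -1.95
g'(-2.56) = -0.55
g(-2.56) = -0.51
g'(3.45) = 0.02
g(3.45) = -0.07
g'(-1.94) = -2.10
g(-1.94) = -1.19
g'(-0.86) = -10.04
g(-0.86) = 4.20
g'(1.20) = -0.83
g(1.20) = 0.27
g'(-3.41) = -0.18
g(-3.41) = -0.24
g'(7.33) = 0.01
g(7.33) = -0.03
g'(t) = (2.45*t - 4.27)*(4.11*t^2 + 0.08*t + 0.08)/(-1.37*t^3 - 0.04*t^2 - 0.08*t - 2.43)^2 + 2.45/(-1.37*t^3 - 0.04*t^2 - 0.08*t - 2.43) = (6.713*t^3 - 17.4517*t^2 - 0.3416*t - 6.2951)/(1.8769*t^6 + 0.1096*t^5 + 0.2208*t^4 + 6.6646*t^3 + 0.2008*t^2 + 0.3888*t + 5.9049)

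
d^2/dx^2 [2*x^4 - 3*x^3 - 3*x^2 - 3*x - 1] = 24*x^2 - 18*x - 6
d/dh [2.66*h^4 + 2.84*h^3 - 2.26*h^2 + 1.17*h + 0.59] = 10.64*h^3 + 8.52*h^2 - 4.52*h + 1.17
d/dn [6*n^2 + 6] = 12*n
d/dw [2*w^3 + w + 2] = 6*w^2 + 1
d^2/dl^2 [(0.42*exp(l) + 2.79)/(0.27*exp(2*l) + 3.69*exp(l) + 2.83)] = (0.030618*exp(4*l) + 0.395118*exp(3*l) + 6.41349900000001*exp(2*l) + 25.075629*exp(l) - 25.771395)*exp(l)/(0.019683*exp(6*l) + 0.807003*exp(5*l) + 11.647962*exp(4*l) + 67.160583*exp(3*l) + 122.087898*exp(2*l) + 88.658523*exp(l) + 22.665187)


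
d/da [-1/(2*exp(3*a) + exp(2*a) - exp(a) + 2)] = (6*exp(2*a) + 2*exp(a) - 1)*exp(a)/(2*exp(3*a) + exp(2*a) - exp(a) + 2)^2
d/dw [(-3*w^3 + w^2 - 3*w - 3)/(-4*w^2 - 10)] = (6*w^4 + 39*w^2 - 22*w + 15)/(2*(4*w^4 + 20*w^2 + 25))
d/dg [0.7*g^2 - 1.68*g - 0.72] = 1.4*g - 1.68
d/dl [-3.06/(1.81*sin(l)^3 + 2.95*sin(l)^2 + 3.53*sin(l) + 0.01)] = (16.6158*sin(l)^2 + 18.054*sin(l) + 10.8018)*cos(l)/(1.81*sin(l)^3 + 2.95*sin(l)^2 + 3.53*sin(l) + 0.01)^2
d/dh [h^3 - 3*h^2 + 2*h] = 3*h^2 - 6*h + 2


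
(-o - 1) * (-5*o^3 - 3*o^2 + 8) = 5*o^4 + 8*o^3 + 3*o^2 - 8*o - 8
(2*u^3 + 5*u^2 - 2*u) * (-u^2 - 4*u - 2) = -2*u^5 - 13*u^4 - 22*u^3 - 2*u^2 + 4*u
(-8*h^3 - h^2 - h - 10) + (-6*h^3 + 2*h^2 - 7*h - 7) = -14*h^3 + h^2 - 8*h - 17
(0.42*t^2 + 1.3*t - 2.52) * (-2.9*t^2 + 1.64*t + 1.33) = -1.218*t^4 - 3.0812*t^3 + 9.9986*t^2 - 2.4038*t - 3.3516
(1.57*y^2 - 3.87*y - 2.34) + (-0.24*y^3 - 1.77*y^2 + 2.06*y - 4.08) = -0.24*y^3 - 0.2*y^2 - 1.81*y - 6.42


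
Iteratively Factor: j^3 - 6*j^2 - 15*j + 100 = (j - 5)*(j^2 - j - 20) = (j - 5)*(j + 4)*(j - 5)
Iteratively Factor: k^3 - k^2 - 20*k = (k + 4)*(k^2 - 5*k) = (k - 5)*(k + 4)*(k)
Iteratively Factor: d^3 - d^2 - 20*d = (d - 5)*(d^2 + 4*d) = (d - 5)*(d + 4)*(d)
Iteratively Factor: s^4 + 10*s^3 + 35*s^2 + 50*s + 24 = (s + 3)*(s^3 + 7*s^2 + 14*s + 8) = (s + 3)*(s + 4)*(s^2 + 3*s + 2) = (s + 2)*(s + 3)*(s + 4)*(s + 1)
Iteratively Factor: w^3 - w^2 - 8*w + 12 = (w - 2)*(w^2 + w - 6) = (w - 2)*(w + 3)*(w - 2)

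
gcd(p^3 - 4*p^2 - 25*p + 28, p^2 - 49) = p - 7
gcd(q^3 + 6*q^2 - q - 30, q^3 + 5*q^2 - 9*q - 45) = q^2 + 8*q + 15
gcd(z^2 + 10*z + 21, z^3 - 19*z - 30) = z + 3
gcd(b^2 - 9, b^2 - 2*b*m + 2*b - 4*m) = 1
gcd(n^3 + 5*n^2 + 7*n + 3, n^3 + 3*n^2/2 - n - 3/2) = n + 1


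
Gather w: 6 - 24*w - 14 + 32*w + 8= 8*w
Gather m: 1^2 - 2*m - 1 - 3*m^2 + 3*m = -3*m^2 + m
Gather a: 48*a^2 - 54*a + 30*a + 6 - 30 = 48*a^2 - 24*a - 24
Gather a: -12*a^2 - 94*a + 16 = -12*a^2 - 94*a + 16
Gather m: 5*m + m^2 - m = m^2 + 4*m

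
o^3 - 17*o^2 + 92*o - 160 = (o - 8)*(o - 5)*(o - 4)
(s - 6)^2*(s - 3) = s^3 - 15*s^2 + 72*s - 108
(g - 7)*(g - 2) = g^2 - 9*g + 14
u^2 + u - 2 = (u - 1)*(u + 2)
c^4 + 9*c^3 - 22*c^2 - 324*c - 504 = (c - 6)*(c + 2)*(c + 6)*(c + 7)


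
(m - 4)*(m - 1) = m^2 - 5*m + 4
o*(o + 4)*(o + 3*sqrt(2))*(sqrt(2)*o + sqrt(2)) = sqrt(2)*o^4 + 6*o^3 + 5*sqrt(2)*o^3 + 4*sqrt(2)*o^2 + 30*o^2 + 24*o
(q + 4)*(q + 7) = q^2 + 11*q + 28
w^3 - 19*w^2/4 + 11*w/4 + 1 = (w - 4)*(w - 1)*(w + 1/4)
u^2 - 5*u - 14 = (u - 7)*(u + 2)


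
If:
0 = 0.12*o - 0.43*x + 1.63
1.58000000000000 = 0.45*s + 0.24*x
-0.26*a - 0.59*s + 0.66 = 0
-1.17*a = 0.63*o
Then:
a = -0.52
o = 0.96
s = 1.35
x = 4.06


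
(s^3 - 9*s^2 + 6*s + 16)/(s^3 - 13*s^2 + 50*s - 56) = (s^2 - 7*s - 8)/(s^2 - 11*s + 28)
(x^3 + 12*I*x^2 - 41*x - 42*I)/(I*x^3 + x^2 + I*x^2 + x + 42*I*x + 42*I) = (-I*x^3 + 12*x^2 + 41*I*x - 42)/(x^3 + x^2*(1 - I) + x*(42 - I) + 42)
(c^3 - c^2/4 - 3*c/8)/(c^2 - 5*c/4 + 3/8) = c*(2*c + 1)/(2*c - 1)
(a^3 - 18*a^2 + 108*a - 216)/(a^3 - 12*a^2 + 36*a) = (a - 6)/a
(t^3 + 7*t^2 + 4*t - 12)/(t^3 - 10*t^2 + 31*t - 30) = (t^3 + 7*t^2 + 4*t - 12)/(t^3 - 10*t^2 + 31*t - 30)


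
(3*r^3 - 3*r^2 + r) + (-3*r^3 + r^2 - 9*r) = -2*r^2 - 8*r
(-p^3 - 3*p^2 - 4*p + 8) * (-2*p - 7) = 2*p^4 + 13*p^3 + 29*p^2 + 12*p - 56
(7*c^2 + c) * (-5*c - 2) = -35*c^3 - 19*c^2 - 2*c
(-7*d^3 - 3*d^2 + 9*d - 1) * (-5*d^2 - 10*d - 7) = 35*d^5 + 85*d^4 + 34*d^3 - 64*d^2 - 53*d + 7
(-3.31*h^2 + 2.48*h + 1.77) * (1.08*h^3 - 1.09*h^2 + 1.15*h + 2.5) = -3.5748*h^5 + 6.2863*h^4 - 4.5981*h^3 - 7.3523*h^2 + 8.2355*h + 4.425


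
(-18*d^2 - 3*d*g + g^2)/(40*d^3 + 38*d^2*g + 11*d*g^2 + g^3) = (-18*d^2 - 3*d*g + g^2)/(40*d^3 + 38*d^2*g + 11*d*g^2 + g^3)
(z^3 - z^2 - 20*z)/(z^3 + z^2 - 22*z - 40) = z/(z + 2)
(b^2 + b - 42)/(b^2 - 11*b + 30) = (b + 7)/(b - 5)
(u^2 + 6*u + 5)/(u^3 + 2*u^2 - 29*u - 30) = (u + 5)/(u^2 + u - 30)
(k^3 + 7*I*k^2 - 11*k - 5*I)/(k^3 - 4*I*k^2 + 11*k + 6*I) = (k + 5*I)/(k - 6*I)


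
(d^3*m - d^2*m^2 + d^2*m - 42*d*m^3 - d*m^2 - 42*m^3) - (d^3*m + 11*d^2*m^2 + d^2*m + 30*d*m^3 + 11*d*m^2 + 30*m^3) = -12*d^2*m^2 - 72*d*m^3 - 12*d*m^2 - 72*m^3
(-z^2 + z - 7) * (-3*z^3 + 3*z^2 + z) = 3*z^5 - 6*z^4 + 23*z^3 - 20*z^2 - 7*z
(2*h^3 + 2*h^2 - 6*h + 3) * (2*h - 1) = 4*h^4 + 2*h^3 - 14*h^2 + 12*h - 3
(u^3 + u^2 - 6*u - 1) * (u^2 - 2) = u^5 + u^4 - 8*u^3 - 3*u^2 + 12*u + 2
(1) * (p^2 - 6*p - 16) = p^2 - 6*p - 16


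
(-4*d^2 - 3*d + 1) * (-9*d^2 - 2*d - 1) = 36*d^4 + 35*d^3 + d^2 + d - 1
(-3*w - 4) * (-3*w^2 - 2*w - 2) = 9*w^3 + 18*w^2 + 14*w + 8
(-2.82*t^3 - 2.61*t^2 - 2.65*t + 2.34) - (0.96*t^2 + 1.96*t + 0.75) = -2.82*t^3 - 3.57*t^2 - 4.61*t + 1.59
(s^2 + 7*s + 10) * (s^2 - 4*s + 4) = s^4 + 3*s^3 - 14*s^2 - 12*s + 40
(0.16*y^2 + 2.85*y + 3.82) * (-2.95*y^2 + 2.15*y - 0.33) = -0.472*y^4 - 8.0635*y^3 - 5.1943*y^2 + 7.2725*y - 1.2606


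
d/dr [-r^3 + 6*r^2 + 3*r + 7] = -3*r^2 + 12*r + 3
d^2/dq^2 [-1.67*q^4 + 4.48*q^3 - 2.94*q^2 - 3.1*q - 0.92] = -20.04*q^2 + 26.88*q - 5.88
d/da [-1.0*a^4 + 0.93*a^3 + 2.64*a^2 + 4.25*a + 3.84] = -4.0*a^3 + 2.79*a^2 + 5.28*a + 4.25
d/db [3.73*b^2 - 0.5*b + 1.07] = 7.46*b - 0.5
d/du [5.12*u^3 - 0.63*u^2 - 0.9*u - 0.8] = 15.36*u^2 - 1.26*u - 0.9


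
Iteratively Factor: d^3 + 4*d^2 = (d)*(d^2 + 4*d) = d*(d + 4)*(d)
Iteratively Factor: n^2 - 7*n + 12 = (n - 3)*(n - 4)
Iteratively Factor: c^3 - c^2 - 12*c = (c)*(c^2 - c - 12) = c*(c + 3)*(c - 4)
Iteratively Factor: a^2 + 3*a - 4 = (a + 4)*(a - 1)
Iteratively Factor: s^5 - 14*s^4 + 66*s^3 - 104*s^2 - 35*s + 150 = (s - 5)*(s^4 - 9*s^3 + 21*s^2 + s - 30) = (s - 5)*(s - 2)*(s^3 - 7*s^2 + 7*s + 15) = (s - 5)*(s - 3)*(s - 2)*(s^2 - 4*s - 5) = (s - 5)^2*(s - 3)*(s - 2)*(s + 1)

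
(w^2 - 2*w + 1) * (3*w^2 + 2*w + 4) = 3*w^4 - 4*w^3 + 3*w^2 - 6*w + 4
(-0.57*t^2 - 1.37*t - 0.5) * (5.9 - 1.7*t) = 0.969*t^3 - 1.034*t^2 - 7.233*t - 2.95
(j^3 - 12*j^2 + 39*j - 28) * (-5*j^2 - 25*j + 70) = -5*j^5 + 35*j^4 + 175*j^3 - 1675*j^2 + 3430*j - 1960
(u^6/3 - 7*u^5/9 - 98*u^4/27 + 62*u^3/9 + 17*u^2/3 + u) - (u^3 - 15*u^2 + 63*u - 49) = u^6/3 - 7*u^5/9 - 98*u^4/27 + 53*u^3/9 + 62*u^2/3 - 62*u + 49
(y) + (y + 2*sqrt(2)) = 2*y + 2*sqrt(2)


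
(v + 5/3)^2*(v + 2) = v^3 + 16*v^2/3 + 85*v/9 + 50/9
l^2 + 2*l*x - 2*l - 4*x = (l - 2)*(l + 2*x)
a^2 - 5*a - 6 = (a - 6)*(a + 1)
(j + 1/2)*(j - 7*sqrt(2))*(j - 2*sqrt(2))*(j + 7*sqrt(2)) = j^4 - 2*sqrt(2)*j^3 + j^3/2 - 98*j^2 - sqrt(2)*j^2 - 49*j + 196*sqrt(2)*j + 98*sqrt(2)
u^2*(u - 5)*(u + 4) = u^4 - u^3 - 20*u^2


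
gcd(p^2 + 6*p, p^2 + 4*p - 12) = p + 6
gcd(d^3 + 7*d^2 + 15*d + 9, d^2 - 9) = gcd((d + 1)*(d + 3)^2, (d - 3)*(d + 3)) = d + 3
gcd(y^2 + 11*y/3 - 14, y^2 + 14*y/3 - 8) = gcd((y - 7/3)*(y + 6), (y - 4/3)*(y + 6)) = y + 6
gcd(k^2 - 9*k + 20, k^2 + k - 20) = k - 4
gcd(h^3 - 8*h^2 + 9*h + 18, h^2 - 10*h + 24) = h - 6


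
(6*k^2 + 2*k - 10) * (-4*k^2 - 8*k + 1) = -24*k^4 - 56*k^3 + 30*k^2 + 82*k - 10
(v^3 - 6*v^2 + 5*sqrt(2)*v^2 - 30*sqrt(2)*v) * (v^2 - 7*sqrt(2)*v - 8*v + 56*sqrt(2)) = v^5 - 14*v^4 - 2*sqrt(2)*v^4 - 22*v^3 + 28*sqrt(2)*v^3 - 96*sqrt(2)*v^2 + 980*v^2 - 3360*v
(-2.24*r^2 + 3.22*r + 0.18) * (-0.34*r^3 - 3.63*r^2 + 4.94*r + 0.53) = 0.7616*r^5 + 7.0364*r^4 - 22.8154*r^3 + 14.0662*r^2 + 2.5958*r + 0.0954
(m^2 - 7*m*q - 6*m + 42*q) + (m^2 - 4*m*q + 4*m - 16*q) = 2*m^2 - 11*m*q - 2*m + 26*q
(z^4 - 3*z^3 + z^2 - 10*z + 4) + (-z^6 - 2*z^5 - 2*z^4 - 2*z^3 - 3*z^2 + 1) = -z^6 - 2*z^5 - z^4 - 5*z^3 - 2*z^2 - 10*z + 5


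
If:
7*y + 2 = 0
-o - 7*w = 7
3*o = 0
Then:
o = 0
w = -1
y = -2/7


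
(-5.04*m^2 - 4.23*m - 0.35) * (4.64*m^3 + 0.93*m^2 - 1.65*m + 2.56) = -23.3856*m^5 - 24.3144*m^4 + 2.7581*m^3 - 6.2484*m^2 - 10.2513*m - 0.896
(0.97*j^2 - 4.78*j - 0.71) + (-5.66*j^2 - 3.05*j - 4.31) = -4.69*j^2 - 7.83*j - 5.02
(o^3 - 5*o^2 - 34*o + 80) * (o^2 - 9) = o^5 - 5*o^4 - 43*o^3 + 125*o^2 + 306*o - 720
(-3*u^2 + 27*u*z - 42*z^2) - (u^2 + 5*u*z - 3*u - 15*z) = -4*u^2 + 22*u*z + 3*u - 42*z^2 + 15*z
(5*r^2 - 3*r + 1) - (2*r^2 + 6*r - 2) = 3*r^2 - 9*r + 3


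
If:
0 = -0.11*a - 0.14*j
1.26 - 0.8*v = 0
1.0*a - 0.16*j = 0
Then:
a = 0.00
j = 0.00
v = 1.58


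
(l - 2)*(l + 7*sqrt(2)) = l^2 - 2*l + 7*sqrt(2)*l - 14*sqrt(2)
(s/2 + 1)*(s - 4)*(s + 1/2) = s^3/2 - 3*s^2/4 - 9*s/2 - 2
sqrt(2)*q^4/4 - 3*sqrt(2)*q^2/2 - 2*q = q*(q/2 + sqrt(2)/2)*(q - 2*sqrt(2))*(sqrt(2)*q/2 + 1)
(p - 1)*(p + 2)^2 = p^3 + 3*p^2 - 4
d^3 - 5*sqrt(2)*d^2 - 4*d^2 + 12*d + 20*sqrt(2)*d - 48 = (d - 4)*(d - 3*sqrt(2))*(d - 2*sqrt(2))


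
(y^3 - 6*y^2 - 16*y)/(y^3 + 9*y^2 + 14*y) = (y - 8)/(y + 7)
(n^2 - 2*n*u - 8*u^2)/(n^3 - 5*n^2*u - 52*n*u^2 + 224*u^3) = (-n - 2*u)/(-n^2 + n*u + 56*u^2)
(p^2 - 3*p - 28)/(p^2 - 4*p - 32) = (p - 7)/(p - 8)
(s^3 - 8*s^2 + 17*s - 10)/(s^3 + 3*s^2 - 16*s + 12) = (s - 5)/(s + 6)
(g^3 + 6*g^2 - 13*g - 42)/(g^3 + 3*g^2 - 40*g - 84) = (g - 3)/(g - 6)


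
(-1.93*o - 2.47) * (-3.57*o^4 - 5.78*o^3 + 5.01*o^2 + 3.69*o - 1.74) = 6.8901*o^5 + 19.9733*o^4 + 4.6073*o^3 - 19.4964*o^2 - 5.7561*o + 4.2978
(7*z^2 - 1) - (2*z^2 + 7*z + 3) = 5*z^2 - 7*z - 4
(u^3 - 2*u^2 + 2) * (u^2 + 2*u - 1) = u^5 - 5*u^3 + 4*u^2 + 4*u - 2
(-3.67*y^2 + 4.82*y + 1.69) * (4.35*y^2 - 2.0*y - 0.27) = -15.9645*y^4 + 28.307*y^3 - 1.2976*y^2 - 4.6814*y - 0.4563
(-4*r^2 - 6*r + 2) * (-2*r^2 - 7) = 8*r^4 + 12*r^3 + 24*r^2 + 42*r - 14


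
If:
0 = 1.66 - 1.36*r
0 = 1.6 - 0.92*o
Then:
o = 1.74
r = 1.22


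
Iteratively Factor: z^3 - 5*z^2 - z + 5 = (z - 1)*(z^2 - 4*z - 5) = (z - 1)*(z + 1)*(z - 5)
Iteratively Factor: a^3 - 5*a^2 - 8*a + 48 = (a - 4)*(a^2 - a - 12) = (a - 4)*(a + 3)*(a - 4)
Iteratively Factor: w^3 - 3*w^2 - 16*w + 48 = (w + 4)*(w^2 - 7*w + 12) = (w - 3)*(w + 4)*(w - 4)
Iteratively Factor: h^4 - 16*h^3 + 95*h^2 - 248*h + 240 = (h - 3)*(h^3 - 13*h^2 + 56*h - 80) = (h - 4)*(h - 3)*(h^2 - 9*h + 20) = (h - 4)^2*(h - 3)*(h - 5)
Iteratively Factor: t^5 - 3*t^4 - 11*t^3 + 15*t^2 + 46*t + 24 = (t + 1)*(t^4 - 4*t^3 - 7*t^2 + 22*t + 24) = (t - 4)*(t + 1)*(t^3 - 7*t - 6) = (t - 4)*(t - 3)*(t + 1)*(t^2 + 3*t + 2) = (t - 4)*(t - 3)*(t + 1)*(t + 2)*(t + 1)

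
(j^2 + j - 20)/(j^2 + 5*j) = (j - 4)/j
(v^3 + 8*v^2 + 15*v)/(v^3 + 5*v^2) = (v + 3)/v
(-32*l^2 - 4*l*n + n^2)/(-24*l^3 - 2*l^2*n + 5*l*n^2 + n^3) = (8*l - n)/(6*l^2 - l*n - n^2)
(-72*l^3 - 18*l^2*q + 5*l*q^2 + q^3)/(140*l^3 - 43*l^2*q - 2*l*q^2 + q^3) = (18*l^2 + 9*l*q + q^2)/(-35*l^2 + 2*l*q + q^2)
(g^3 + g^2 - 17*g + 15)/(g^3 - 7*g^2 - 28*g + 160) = (g^2 - 4*g + 3)/(g^2 - 12*g + 32)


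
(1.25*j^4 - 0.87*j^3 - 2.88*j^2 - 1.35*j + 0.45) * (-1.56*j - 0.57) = -1.95*j^5 + 0.6447*j^4 + 4.9887*j^3 + 3.7476*j^2 + 0.0674999999999999*j - 0.2565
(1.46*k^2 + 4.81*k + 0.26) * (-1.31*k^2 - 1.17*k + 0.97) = -1.9126*k^4 - 8.0093*k^3 - 4.5521*k^2 + 4.3615*k + 0.2522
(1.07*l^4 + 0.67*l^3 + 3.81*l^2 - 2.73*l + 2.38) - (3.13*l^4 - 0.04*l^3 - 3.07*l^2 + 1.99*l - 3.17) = -2.06*l^4 + 0.71*l^3 + 6.88*l^2 - 4.72*l + 5.55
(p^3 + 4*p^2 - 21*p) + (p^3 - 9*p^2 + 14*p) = 2*p^3 - 5*p^2 - 7*p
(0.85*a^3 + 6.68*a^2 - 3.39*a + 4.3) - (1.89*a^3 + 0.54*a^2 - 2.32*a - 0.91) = -1.04*a^3 + 6.14*a^2 - 1.07*a + 5.21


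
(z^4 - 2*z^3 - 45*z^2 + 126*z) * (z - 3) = z^5 - 5*z^4 - 39*z^3 + 261*z^2 - 378*z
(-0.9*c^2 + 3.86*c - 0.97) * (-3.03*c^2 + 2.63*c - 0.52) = 2.727*c^4 - 14.0628*c^3 + 13.5589*c^2 - 4.5583*c + 0.5044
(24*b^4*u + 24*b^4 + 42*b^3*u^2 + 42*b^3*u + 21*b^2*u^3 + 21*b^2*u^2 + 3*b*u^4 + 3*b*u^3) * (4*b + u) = 96*b^5*u + 96*b^5 + 192*b^4*u^2 + 192*b^4*u + 126*b^3*u^3 + 126*b^3*u^2 + 33*b^2*u^4 + 33*b^2*u^3 + 3*b*u^5 + 3*b*u^4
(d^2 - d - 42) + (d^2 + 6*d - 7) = 2*d^2 + 5*d - 49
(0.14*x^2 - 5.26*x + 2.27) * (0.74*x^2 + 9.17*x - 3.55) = 0.1036*x^4 - 2.6086*x^3 - 47.0514*x^2 + 39.4889*x - 8.0585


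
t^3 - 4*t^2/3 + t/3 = t*(t - 1)*(t - 1/3)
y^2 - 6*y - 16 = (y - 8)*(y + 2)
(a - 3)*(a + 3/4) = a^2 - 9*a/4 - 9/4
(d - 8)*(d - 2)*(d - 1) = d^3 - 11*d^2 + 26*d - 16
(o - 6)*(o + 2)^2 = o^3 - 2*o^2 - 20*o - 24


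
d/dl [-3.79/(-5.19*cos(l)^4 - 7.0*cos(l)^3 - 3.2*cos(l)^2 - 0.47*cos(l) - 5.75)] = (78.6804*cos(l)^3 + 79.59*cos(l)^2 + 24.256*cos(l) + 1.7813)*sin(l)/(5.19*cos(l)^4 + 7.0*cos(l)^3 + 3.2*cos(l)^2 + 0.47*cos(l) + 5.75)^2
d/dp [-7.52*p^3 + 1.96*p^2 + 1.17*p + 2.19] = -22.56*p^2 + 3.92*p + 1.17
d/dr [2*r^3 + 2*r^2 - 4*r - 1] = 6*r^2 + 4*r - 4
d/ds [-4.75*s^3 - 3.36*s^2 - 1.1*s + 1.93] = -14.25*s^2 - 6.72*s - 1.1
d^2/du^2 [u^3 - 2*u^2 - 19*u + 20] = 6*u - 4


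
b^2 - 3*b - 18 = (b - 6)*(b + 3)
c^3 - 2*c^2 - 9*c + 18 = (c - 3)*(c - 2)*(c + 3)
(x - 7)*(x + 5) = x^2 - 2*x - 35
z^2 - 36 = (z - 6)*(z + 6)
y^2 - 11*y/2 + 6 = (y - 4)*(y - 3/2)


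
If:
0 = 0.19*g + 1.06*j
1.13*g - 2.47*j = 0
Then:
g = 0.00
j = 0.00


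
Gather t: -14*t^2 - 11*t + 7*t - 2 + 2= -14*t^2 - 4*t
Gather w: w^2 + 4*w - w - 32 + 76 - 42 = w^2 + 3*w + 2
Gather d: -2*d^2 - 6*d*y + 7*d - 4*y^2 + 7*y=-2*d^2 + d*(7 - 6*y) - 4*y^2 + 7*y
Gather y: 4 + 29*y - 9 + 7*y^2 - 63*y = 7*y^2 - 34*y - 5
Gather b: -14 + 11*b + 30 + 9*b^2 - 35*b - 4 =9*b^2 - 24*b + 12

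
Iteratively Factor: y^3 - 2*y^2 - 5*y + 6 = (y - 3)*(y^2 + y - 2) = (y - 3)*(y + 2)*(y - 1)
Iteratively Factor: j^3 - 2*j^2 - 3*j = (j)*(j^2 - 2*j - 3) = j*(j + 1)*(j - 3)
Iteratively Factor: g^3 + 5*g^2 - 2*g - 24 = (g + 3)*(g^2 + 2*g - 8) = (g - 2)*(g + 3)*(g + 4)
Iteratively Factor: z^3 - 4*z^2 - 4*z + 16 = (z - 2)*(z^2 - 2*z - 8) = (z - 4)*(z - 2)*(z + 2)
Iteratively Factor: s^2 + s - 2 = (s + 2)*(s - 1)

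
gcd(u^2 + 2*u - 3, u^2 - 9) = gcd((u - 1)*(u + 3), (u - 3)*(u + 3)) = u + 3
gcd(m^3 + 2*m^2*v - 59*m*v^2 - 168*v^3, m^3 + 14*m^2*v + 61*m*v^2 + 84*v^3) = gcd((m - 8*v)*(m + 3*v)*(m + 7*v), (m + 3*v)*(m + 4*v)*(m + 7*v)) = m^2 + 10*m*v + 21*v^2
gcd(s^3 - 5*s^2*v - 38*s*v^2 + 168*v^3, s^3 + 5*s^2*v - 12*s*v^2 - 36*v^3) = s + 6*v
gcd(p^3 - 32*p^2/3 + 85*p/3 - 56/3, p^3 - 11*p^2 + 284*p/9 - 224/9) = p^2 - 29*p/3 + 56/3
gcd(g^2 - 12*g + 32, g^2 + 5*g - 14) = 1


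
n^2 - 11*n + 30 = (n - 6)*(n - 5)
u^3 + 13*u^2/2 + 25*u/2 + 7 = (u + 1)*(u + 2)*(u + 7/2)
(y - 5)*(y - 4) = y^2 - 9*y + 20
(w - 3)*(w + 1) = w^2 - 2*w - 3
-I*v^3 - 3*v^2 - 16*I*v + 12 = (v - 6*I)*(v + 2*I)*(-I*v + 1)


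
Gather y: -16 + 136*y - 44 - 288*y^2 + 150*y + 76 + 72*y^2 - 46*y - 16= -216*y^2 + 240*y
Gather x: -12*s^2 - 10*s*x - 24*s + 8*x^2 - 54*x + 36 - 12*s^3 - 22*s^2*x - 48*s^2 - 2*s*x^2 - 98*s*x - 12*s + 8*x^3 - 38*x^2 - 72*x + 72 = -12*s^3 - 60*s^2 - 36*s + 8*x^3 + x^2*(-2*s - 30) + x*(-22*s^2 - 108*s - 126) + 108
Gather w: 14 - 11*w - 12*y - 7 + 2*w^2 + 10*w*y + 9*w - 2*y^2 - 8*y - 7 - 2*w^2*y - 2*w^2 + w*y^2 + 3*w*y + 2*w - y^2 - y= -2*w^2*y + w*(y^2 + 13*y) - 3*y^2 - 21*y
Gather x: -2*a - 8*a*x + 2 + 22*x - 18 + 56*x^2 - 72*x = -2*a + 56*x^2 + x*(-8*a - 50) - 16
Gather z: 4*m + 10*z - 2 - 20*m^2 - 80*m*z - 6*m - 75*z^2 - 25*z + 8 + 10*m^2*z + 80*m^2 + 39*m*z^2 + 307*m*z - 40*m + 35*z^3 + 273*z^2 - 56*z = 60*m^2 - 42*m + 35*z^3 + z^2*(39*m + 198) + z*(10*m^2 + 227*m - 71) + 6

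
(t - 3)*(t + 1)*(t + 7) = t^3 + 5*t^2 - 17*t - 21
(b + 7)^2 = b^2 + 14*b + 49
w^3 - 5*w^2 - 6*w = w*(w - 6)*(w + 1)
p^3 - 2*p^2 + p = p*(p - 1)^2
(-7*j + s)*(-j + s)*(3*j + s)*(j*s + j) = 21*j^4*s + 21*j^4 - 17*j^3*s^2 - 17*j^3*s - 5*j^2*s^3 - 5*j^2*s^2 + j*s^4 + j*s^3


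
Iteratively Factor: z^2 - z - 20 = (z + 4)*(z - 5)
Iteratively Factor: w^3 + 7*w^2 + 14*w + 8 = (w + 4)*(w^2 + 3*w + 2) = (w + 2)*(w + 4)*(w + 1)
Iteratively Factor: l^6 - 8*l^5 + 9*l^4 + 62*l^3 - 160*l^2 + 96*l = (l)*(l^5 - 8*l^4 + 9*l^3 + 62*l^2 - 160*l + 96) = l*(l + 3)*(l^4 - 11*l^3 + 42*l^2 - 64*l + 32) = l*(l - 4)*(l + 3)*(l^3 - 7*l^2 + 14*l - 8) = l*(l - 4)*(l - 2)*(l + 3)*(l^2 - 5*l + 4) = l*(l - 4)*(l - 2)*(l - 1)*(l + 3)*(l - 4)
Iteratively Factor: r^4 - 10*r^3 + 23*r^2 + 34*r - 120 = (r + 2)*(r^3 - 12*r^2 + 47*r - 60) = (r - 4)*(r + 2)*(r^2 - 8*r + 15) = (r - 5)*(r - 4)*(r + 2)*(r - 3)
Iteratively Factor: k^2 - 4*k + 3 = (k - 1)*(k - 3)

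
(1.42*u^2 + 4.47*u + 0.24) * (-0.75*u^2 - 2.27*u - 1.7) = -1.065*u^4 - 6.5759*u^3 - 12.7409*u^2 - 8.1438*u - 0.408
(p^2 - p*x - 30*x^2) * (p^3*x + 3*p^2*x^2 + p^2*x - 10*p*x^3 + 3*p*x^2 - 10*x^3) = p^5*x + 2*p^4*x^2 + p^4*x - 43*p^3*x^3 + 2*p^3*x^2 - 80*p^2*x^4 - 43*p^2*x^3 + 300*p*x^5 - 80*p*x^4 + 300*x^5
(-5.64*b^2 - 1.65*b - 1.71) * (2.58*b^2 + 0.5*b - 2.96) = -14.5512*b^4 - 7.077*b^3 + 11.4576*b^2 + 4.029*b + 5.0616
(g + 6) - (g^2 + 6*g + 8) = -g^2 - 5*g - 2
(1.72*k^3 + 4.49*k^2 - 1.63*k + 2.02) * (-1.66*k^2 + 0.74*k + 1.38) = -2.8552*k^5 - 6.1806*k^4 + 8.402*k^3 + 1.6368*k^2 - 0.7546*k + 2.7876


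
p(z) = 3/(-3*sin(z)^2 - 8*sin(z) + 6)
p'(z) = 3*(6*sin(z)*cos(z) + 8*cos(z))/(-3*sin(z)^2 - 8*sin(z) + 6)^2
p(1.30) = -0.67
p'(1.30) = 0.55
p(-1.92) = 0.28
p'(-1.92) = -0.02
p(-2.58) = 0.32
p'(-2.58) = -0.14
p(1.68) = -0.61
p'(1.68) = -0.19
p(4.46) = 0.27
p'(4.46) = -0.01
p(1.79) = -0.64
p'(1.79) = -0.42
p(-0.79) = 0.30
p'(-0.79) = 0.08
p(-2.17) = 0.28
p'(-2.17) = -0.05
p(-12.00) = 3.56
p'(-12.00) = 39.90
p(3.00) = 0.62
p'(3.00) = -1.14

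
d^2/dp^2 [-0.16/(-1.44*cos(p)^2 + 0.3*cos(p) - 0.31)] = (-1.327104*(1 - cos(p)^2)^2 + 0.20736*cos(p)^3 - 0.392256*cos(p)^2 - 0.4296*cos(p) + 1.213056)/(1.44*cos(p)^2 - 0.3*cos(p) + 0.31)^3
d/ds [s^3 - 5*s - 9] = 3*s^2 - 5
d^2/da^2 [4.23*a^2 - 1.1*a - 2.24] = 8.46000000000000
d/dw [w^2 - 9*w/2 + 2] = 2*w - 9/2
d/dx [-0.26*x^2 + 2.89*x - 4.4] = 2.89 - 0.52*x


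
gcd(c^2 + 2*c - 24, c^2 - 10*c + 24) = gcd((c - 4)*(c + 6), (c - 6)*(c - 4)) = c - 4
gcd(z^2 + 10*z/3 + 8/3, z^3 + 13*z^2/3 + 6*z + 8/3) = z^2 + 10*z/3 + 8/3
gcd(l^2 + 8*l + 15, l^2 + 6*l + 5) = l + 5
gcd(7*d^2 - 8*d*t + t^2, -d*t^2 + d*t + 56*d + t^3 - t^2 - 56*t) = -d + t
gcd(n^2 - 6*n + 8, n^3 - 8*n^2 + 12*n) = n - 2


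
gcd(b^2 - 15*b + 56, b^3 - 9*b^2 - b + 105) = b - 7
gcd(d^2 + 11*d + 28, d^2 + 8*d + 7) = d + 7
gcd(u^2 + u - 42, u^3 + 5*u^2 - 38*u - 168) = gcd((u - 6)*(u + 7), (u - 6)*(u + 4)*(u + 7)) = u^2 + u - 42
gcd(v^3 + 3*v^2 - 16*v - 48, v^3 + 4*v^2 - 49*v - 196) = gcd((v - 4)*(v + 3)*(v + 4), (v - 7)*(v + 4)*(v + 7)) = v + 4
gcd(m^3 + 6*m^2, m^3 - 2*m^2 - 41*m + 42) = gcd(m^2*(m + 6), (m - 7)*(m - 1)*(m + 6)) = m + 6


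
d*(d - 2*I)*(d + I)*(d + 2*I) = d^4 + I*d^3 + 4*d^2 + 4*I*d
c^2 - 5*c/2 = c*(c - 5/2)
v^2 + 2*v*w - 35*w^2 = (v - 5*w)*(v + 7*w)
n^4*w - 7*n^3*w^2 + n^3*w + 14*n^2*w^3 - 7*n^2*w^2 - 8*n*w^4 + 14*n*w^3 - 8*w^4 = (n - 4*w)*(n - 2*w)*(n - w)*(n*w + w)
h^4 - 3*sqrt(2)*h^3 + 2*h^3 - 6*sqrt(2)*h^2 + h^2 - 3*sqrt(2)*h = h*(h + 1)^2*(h - 3*sqrt(2))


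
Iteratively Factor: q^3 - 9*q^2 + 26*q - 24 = (q - 2)*(q^2 - 7*q + 12) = (q - 3)*(q - 2)*(q - 4)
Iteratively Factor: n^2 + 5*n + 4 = (n + 4)*(n + 1)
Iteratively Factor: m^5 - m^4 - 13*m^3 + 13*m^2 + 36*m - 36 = (m - 1)*(m^4 - 13*m^2 + 36) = (m - 2)*(m - 1)*(m^3 + 2*m^2 - 9*m - 18) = (m - 3)*(m - 2)*(m - 1)*(m^2 + 5*m + 6) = (m - 3)*(m - 2)*(m - 1)*(m + 3)*(m + 2)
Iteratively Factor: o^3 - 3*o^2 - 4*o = (o - 4)*(o^2 + o) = o*(o - 4)*(o + 1)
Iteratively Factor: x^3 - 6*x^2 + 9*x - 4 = (x - 1)*(x^2 - 5*x + 4) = (x - 4)*(x - 1)*(x - 1)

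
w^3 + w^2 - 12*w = w*(w - 3)*(w + 4)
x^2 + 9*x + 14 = (x + 2)*(x + 7)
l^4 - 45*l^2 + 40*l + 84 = (l - 6)*(l - 2)*(l + 1)*(l + 7)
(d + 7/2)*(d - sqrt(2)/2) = d^2 - sqrt(2)*d/2 + 7*d/2 - 7*sqrt(2)/4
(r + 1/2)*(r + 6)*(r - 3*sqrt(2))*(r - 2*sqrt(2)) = r^4 - 5*sqrt(2)*r^3 + 13*r^3/2 - 65*sqrt(2)*r^2/2 + 15*r^2 - 15*sqrt(2)*r + 78*r + 36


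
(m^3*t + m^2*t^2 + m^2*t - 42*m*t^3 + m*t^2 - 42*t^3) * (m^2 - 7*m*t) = m^5*t - 6*m^4*t^2 + m^4*t - 49*m^3*t^3 - 6*m^3*t^2 + 294*m^2*t^4 - 49*m^2*t^3 + 294*m*t^4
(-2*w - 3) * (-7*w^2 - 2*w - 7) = 14*w^3 + 25*w^2 + 20*w + 21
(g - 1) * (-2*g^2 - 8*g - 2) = -2*g^3 - 6*g^2 + 6*g + 2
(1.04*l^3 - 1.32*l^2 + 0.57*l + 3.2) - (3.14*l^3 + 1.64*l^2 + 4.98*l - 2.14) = -2.1*l^3 - 2.96*l^2 - 4.41*l + 5.34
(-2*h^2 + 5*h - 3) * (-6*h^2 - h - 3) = 12*h^4 - 28*h^3 + 19*h^2 - 12*h + 9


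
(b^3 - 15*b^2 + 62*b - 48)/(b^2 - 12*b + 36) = (b^2 - 9*b + 8)/(b - 6)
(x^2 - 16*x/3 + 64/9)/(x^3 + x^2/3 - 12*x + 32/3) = (x - 8/3)/(x^2 + 3*x - 4)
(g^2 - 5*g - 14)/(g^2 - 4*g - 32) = (-g^2 + 5*g + 14)/(-g^2 + 4*g + 32)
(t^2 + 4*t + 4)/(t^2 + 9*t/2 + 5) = 2*(t + 2)/(2*t + 5)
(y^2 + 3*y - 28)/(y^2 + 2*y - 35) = (y - 4)/(y - 5)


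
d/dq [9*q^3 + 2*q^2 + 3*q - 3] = 27*q^2 + 4*q + 3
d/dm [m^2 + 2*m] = 2*m + 2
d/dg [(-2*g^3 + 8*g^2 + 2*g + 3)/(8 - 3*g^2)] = 2*(3*g^4 - 21*g^2 + 73*g + 8)/(9*g^4 - 48*g^2 + 64)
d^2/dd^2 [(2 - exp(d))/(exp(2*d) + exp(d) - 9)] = (-exp(4*d) + 9*exp(3*d) - 48*exp(2*d) + 65*exp(d) - 63)*exp(d)/(exp(6*d) + 3*exp(5*d) - 24*exp(4*d) - 53*exp(3*d) + 216*exp(2*d) + 243*exp(d) - 729)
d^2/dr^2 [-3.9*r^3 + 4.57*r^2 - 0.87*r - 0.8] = 9.14 - 23.4*r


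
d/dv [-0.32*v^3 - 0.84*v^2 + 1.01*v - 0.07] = -0.96*v^2 - 1.68*v + 1.01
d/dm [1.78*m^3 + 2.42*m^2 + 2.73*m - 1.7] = 5.34*m^2 + 4.84*m + 2.73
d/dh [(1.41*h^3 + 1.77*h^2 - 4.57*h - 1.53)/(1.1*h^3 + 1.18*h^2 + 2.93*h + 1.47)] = (-8.88178419700125e-16*h^5 - 0.283199999999999*h^4 + 18.3166*h^3 + 21.8458*h^2 + 8.8146*h - 2.235)/(1.21*h^6 + 2.596*h^5 + 7.8384*h^4 + 10.1488*h^3 + 12.0541*h^2 + 8.6142*h + 2.1609)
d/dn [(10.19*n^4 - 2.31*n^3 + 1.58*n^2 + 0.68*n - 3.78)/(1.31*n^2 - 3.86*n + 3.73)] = (26.6978*n^5 - 121.0263*n^4 + 169.868*n^3 - 32.8385*n^2 + 21.6904*n - 12.0544)/(1.7161*n^4 - 10.1132*n^3 + 24.6722*n^2 - 28.7956*n + 13.9129)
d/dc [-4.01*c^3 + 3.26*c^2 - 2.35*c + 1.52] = -12.03*c^2 + 6.52*c - 2.35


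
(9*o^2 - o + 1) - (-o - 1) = 9*o^2 + 2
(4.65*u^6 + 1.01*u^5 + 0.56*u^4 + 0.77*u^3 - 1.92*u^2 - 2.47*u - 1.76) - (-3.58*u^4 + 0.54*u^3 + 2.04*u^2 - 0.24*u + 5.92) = 4.65*u^6 + 1.01*u^5 + 4.14*u^4 + 0.23*u^3 - 3.96*u^2 - 2.23*u - 7.68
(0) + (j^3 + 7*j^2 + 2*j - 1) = j^3 + 7*j^2 + 2*j - 1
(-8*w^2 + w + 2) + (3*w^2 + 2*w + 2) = -5*w^2 + 3*w + 4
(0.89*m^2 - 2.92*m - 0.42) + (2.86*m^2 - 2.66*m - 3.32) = 3.75*m^2 - 5.58*m - 3.74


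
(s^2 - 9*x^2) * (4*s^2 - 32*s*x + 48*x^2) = 4*s^4 - 32*s^3*x + 12*s^2*x^2 + 288*s*x^3 - 432*x^4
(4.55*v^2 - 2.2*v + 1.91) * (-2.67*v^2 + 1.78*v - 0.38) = -12.1485*v^4 + 13.973*v^3 - 10.7447*v^2 + 4.2358*v - 0.7258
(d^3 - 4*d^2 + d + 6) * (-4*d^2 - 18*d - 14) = -4*d^5 - 2*d^4 + 54*d^3 + 14*d^2 - 122*d - 84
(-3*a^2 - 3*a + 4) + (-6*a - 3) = -3*a^2 - 9*a + 1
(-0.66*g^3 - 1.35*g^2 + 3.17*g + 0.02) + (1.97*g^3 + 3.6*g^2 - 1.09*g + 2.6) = 1.31*g^3 + 2.25*g^2 + 2.08*g + 2.62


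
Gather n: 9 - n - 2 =7 - n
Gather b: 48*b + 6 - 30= 48*b - 24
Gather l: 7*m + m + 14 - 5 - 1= 8*m + 8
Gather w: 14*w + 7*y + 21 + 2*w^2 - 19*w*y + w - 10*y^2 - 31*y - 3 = 2*w^2 + w*(15 - 19*y) - 10*y^2 - 24*y + 18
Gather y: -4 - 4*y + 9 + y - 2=3 - 3*y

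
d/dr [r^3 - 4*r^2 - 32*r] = 3*r^2 - 8*r - 32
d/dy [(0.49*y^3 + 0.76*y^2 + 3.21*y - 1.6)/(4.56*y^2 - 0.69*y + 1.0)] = (2.2344*y^4 - 0.6762*y^3 - 13.692*y^2 + 16.112*y + 2.106)/(20.7936*y^4 - 6.2928*y^3 + 9.5961*y^2 - 1.38*y + 1.0)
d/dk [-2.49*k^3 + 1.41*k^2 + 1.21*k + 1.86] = -7.47*k^2 + 2.82*k + 1.21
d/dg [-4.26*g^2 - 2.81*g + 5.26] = -8.52*g - 2.81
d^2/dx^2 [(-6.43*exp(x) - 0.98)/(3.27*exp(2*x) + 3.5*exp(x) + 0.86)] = (-68.755347*exp(4*x) + 31.6751819999999*exp(3*x) + 74.846376*exp(2*x) + 18.373124*exp(x) - 1.805828)*exp(x)/(34.965783*exp(6*x) + 112.27545*exp(5*x) + 147.760182*exp(4*x) + 101.9312*exp(3*x) + 38.860476*exp(2*x) + 7.7658*exp(x) + 0.636056)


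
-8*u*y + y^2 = y*(-8*u + y)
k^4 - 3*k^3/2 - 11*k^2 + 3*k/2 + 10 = (k - 4)*(k - 1)*(k + 1)*(k + 5/2)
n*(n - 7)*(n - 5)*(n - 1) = n^4 - 13*n^3 + 47*n^2 - 35*n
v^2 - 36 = (v - 6)*(v + 6)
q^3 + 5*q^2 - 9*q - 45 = (q - 3)*(q + 3)*(q + 5)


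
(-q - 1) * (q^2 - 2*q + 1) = -q^3 + q^2 + q - 1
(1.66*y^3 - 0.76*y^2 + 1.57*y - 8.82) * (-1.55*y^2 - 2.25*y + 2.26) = -2.573*y^5 - 2.557*y^4 + 3.0281*y^3 + 8.4209*y^2 + 23.3932*y - 19.9332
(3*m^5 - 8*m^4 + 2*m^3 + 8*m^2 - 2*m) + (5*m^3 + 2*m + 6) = 3*m^5 - 8*m^4 + 7*m^3 + 8*m^2 + 6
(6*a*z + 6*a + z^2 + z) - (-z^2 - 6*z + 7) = 6*a*z + 6*a + 2*z^2 + 7*z - 7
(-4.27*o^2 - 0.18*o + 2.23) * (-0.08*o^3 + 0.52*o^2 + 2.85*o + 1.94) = 0.3416*o^5 - 2.206*o^4 - 12.4415*o^3 - 7.6372*o^2 + 6.0063*o + 4.3262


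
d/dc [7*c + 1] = 7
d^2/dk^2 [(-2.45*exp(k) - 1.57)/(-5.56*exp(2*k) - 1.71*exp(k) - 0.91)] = (75.7383199999999*exp(4*k) + 170.843788*exp(3*k) - 29.595324*exp(2*k) - 30.995896*exp(k) - 0.414232)*exp(k)/(171.879616*exp(6*k) + 158.586768*exp(5*k) + 133.168116*exp(4*k) + 56.911707*exp(3*k) + 21.795501*exp(2*k) + 4.248153*exp(k) + 0.753571)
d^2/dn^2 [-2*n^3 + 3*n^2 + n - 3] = 6 - 12*n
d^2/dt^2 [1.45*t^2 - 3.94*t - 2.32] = 2.90000000000000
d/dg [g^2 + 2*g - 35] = 2*g + 2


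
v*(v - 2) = v^2 - 2*v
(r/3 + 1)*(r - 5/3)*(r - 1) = r^3/3 + r^2/9 - 19*r/9 + 5/3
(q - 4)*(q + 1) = q^2 - 3*q - 4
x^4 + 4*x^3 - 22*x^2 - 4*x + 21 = (x - 3)*(x - 1)*(x + 1)*(x + 7)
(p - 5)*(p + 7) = p^2 + 2*p - 35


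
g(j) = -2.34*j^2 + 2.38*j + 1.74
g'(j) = 2.38 - 4.68*j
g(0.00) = 1.74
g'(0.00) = 2.38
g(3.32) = -16.15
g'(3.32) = -13.16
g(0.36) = 2.29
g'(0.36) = 0.70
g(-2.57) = -19.83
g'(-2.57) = 14.41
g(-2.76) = -22.65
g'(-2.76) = 15.30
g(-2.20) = -14.82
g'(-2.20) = 12.68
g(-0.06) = 1.59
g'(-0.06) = 2.66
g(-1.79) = -10.02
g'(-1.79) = 10.76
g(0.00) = 1.74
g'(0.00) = 2.38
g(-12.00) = -363.78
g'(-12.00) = 58.54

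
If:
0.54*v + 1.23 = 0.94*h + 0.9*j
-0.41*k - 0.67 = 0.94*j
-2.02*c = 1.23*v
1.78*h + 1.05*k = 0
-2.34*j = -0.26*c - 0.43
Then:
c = -0.07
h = 1.20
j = 0.18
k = -2.04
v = 0.11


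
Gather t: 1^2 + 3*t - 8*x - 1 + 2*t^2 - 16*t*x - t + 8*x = 2*t^2 + t*(2 - 16*x)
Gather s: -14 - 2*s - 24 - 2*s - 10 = -4*s - 48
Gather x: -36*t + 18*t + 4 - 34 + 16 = -18*t - 14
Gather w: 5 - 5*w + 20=25 - 5*w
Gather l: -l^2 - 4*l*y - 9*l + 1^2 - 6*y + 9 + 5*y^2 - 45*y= -l^2 + l*(-4*y - 9) + 5*y^2 - 51*y + 10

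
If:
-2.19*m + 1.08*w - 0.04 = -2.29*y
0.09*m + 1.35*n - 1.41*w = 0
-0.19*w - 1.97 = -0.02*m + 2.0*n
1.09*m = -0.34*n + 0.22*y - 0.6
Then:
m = -0.22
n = -0.90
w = -0.88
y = 0.22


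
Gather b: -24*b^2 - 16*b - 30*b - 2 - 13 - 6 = -24*b^2 - 46*b - 21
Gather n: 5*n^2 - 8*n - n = 5*n^2 - 9*n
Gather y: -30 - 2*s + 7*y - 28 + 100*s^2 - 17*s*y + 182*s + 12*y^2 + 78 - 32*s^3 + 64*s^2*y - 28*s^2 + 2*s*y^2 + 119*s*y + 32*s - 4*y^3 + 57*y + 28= -32*s^3 + 72*s^2 + 212*s - 4*y^3 + y^2*(2*s + 12) + y*(64*s^2 + 102*s + 64) + 48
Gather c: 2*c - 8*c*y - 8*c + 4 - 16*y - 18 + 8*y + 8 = c*(-8*y - 6) - 8*y - 6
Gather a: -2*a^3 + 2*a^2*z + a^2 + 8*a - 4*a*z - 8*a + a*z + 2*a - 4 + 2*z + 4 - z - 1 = -2*a^3 + a^2*(2*z + 1) + a*(2 - 3*z) + z - 1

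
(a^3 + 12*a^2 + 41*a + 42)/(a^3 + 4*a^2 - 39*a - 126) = (a + 2)/(a - 6)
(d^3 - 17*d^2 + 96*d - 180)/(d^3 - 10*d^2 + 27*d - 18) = (d^2 - 11*d + 30)/(d^2 - 4*d + 3)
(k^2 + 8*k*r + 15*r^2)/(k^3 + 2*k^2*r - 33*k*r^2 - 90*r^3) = 1/(k - 6*r)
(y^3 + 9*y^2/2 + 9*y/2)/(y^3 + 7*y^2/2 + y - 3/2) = y*(2*y + 3)/(2*y^2 + y - 1)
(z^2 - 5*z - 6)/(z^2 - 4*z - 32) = (-z^2 + 5*z + 6)/(-z^2 + 4*z + 32)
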